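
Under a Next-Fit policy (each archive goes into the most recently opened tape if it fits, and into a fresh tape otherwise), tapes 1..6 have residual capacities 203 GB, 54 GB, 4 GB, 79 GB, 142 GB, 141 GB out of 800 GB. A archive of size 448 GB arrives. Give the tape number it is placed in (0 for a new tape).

0

Next-Fit only looks at tape 6, which has 141 GB free.
448 GB does not fit, so a new tape is opened.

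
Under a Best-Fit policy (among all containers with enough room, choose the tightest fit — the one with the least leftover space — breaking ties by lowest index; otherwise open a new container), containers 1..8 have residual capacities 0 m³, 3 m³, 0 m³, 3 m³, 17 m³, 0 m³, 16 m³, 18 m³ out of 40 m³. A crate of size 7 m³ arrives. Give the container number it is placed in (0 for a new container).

Containers with room: container 5 (17 m³), container 7 (16 m³), container 8 (18 m³).
Tightest fit is container 7 with 16 m³ free.

7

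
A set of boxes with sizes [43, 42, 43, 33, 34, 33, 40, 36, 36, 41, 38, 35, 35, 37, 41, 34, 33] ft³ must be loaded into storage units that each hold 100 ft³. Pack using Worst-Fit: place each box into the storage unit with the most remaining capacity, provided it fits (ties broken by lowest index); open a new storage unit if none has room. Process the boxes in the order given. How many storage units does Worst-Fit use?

Put 43 ft³ in storage unit 1; 57 ft³ remain.
Put 42 ft³ in storage unit 1; 15 ft³ remain.
Put 43 ft³ in storage unit 2; 57 ft³ remain.
Put 33 ft³ in storage unit 2; 24 ft³ remain.
Put 34 ft³ in storage unit 3; 66 ft³ remain.
Put 33 ft³ in storage unit 3; 33 ft³ remain.
Put 40 ft³ in storage unit 4; 60 ft³ remain.
Put 36 ft³ in storage unit 4; 24 ft³ remain.
Put 36 ft³ in storage unit 5; 64 ft³ remain.
Put 41 ft³ in storage unit 5; 23 ft³ remain.
Put 38 ft³ in storage unit 6; 62 ft³ remain.
Put 35 ft³ in storage unit 6; 27 ft³ remain.
Put 35 ft³ in storage unit 7; 65 ft³ remain.
Put 37 ft³ in storage unit 7; 28 ft³ remain.
Put 41 ft³ in storage unit 8; 59 ft³ remain.
Put 34 ft³ in storage unit 8; 25 ft³ remain.
Put 33 ft³ in storage unit 3; 0 ft³ remain.

8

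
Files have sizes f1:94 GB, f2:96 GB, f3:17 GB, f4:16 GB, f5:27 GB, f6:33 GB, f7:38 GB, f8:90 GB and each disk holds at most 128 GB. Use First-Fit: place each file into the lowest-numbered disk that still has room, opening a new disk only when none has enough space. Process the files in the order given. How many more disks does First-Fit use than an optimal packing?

0

First-Fit: [94,17,16] [96,27] [33,38] [90] → 4 disks.
Total size 411 GB; any packing needs at least ⌈411/128⌉ = 4 disks.
So 4 is already optimal.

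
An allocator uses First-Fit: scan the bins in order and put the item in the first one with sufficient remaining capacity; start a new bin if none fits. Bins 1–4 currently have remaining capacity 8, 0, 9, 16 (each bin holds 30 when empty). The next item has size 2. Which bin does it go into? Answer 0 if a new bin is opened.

1

Bins with room: bin 1 (8), bin 3 (9), bin 4 (16).
The first with room is bin 1.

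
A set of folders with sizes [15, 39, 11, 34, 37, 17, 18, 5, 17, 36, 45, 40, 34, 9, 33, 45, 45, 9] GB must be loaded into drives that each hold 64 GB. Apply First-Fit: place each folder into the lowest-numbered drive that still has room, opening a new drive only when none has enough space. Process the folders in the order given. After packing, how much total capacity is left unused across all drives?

Put 15 GB in drive 1; 49 GB remain.
Put 39 GB in drive 1; 10 GB remain.
Put 11 GB in drive 2; 53 GB remain.
Put 34 GB in drive 2; 19 GB remain.
Put 37 GB in drive 3; 27 GB remain.
Put 17 GB in drive 2; 2 GB remain.
Put 18 GB in drive 3; 9 GB remain.
Put 5 GB in drive 1; 5 GB remain.
Put 17 GB in drive 4; 47 GB remain.
Put 36 GB in drive 4; 11 GB remain.
Put 45 GB in drive 5; 19 GB remain.
Put 40 GB in drive 6; 24 GB remain.
Put 34 GB in drive 7; 30 GB remain.
Put 9 GB in drive 3; 0 GB remain.
Put 33 GB in drive 8; 31 GB remain.
Put 45 GB in drive 9; 19 GB remain.
Put 45 GB in drive 10; 19 GB remain.
Put 9 GB in drive 4; 2 GB remain.
10 drives × 64 GB = 640 GB; used 489 GB; unused 151 GB.

151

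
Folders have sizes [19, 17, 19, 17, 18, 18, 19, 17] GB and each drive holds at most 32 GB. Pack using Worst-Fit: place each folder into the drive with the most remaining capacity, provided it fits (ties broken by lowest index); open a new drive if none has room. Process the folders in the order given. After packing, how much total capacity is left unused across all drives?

19 GB → drive 1 (remaining 13 GB)
17 GB → drive 2 (remaining 15 GB)
19 GB → drive 3 (remaining 13 GB)
17 GB → drive 4 (remaining 15 GB)
18 GB → drive 5 (remaining 14 GB)
18 GB → drive 6 (remaining 14 GB)
19 GB → drive 7 (remaining 13 GB)
17 GB → drive 8 (remaining 15 GB)
8 drives × 32 GB = 256 GB; used 144 GB; unused 112 GB.

112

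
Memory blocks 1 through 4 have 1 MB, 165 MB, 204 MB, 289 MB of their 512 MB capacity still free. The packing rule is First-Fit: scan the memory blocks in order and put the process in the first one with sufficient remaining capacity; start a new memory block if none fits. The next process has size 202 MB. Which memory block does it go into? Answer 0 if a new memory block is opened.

Memory blocks with room: memory block 3 (204 MB), memory block 4 (289 MB).
The first with room is memory block 3.

3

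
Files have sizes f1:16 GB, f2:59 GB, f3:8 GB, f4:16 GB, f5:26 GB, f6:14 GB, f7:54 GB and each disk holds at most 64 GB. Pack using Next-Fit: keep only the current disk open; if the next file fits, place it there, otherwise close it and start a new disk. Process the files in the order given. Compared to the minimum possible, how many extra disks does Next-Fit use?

0

Next-Fit: [16] [59] [8,16,26,14] [54] → 4 disks.
Total size 193 GB; any packing needs at least ⌈193/64⌉ = 4 disks.
So 4 is already optimal.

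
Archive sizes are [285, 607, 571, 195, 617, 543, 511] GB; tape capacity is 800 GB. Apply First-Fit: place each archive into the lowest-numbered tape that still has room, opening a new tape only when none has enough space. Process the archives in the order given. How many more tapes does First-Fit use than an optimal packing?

First-Fit: [285,195] [607] [571] [617] [543] [511] → 6 tapes.
Total size 3329 GB; any packing needs at least ⌈3329/800⌉ = 5 tapes.
An optimal packing achieves that bound: [617] [607] [571,195] [543] [511,285] → 5 tapes.
Excess: 6 − 5 = 1.

1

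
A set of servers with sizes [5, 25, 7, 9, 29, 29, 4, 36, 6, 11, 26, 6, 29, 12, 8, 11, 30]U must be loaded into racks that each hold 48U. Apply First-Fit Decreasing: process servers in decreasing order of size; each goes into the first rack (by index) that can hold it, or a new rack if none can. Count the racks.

7

Sorted descending: 36, 30, 29, 29, 29, 26, 25, 12, 11, 11, 9, 8, 7, 6, 6, 5, 4.
rack 1: place 36U, 12U left
rack 2: place 30U, 18U left
rack 3: place 29U, 19U left
rack 4: place 29U, 19U left
rack 5: place 29U, 19U left
rack 6: place 26U, 22U left
rack 7: place 25U, 23U left
rack 1: place 12U, 0U left
rack 2: place 11U, 7U left
rack 3: place 11U, 8U left
rack 4: place 9U, 10U left
rack 3: place 8U, 0U left
rack 2: place 7U, 0U left
rack 4: place 6U, 4U left
rack 5: place 6U, 13U left
rack 5: place 5U, 8U left
rack 4: place 4U, 0U left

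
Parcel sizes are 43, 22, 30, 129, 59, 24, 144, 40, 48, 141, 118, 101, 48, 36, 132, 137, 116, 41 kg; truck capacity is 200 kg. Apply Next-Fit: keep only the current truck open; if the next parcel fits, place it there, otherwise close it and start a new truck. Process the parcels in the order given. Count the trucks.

Put 43 kg in truck 1; 157 kg remain.
Put 22 kg in truck 1; 135 kg remain.
Put 30 kg in truck 1; 105 kg remain.
Put 129 kg in truck 2; 71 kg remain.
Put 59 kg in truck 2; 12 kg remain.
Put 24 kg in truck 3; 176 kg remain.
Put 144 kg in truck 3; 32 kg remain.
Put 40 kg in truck 4; 160 kg remain.
Put 48 kg in truck 4; 112 kg remain.
Put 141 kg in truck 5; 59 kg remain.
Put 118 kg in truck 6; 82 kg remain.
Put 101 kg in truck 7; 99 kg remain.
Put 48 kg in truck 7; 51 kg remain.
Put 36 kg in truck 7; 15 kg remain.
Put 132 kg in truck 8; 68 kg remain.
Put 137 kg in truck 9; 63 kg remain.
Put 116 kg in truck 10; 84 kg remain.
Put 41 kg in truck 10; 43 kg remain.

10 trucks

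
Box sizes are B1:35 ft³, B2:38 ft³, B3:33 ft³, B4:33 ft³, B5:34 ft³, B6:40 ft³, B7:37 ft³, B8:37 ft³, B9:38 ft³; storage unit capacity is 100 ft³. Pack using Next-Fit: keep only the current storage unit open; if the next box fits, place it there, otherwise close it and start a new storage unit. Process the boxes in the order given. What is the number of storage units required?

storage unit 1: place B1 (35 ft³), 65 ft³ left
storage unit 1: place B2 (38 ft³), 27 ft³ left
storage unit 2: place B3 (33 ft³), 67 ft³ left
storage unit 2: place B4 (33 ft³), 34 ft³ left
storage unit 2: place B5 (34 ft³), 0 ft³ left
storage unit 3: place B6 (40 ft³), 60 ft³ left
storage unit 3: place B7 (37 ft³), 23 ft³ left
storage unit 4: place B8 (37 ft³), 63 ft³ left
storage unit 4: place B9 (38 ft³), 25 ft³ left
Final storage units: [35,38] [33,33,34] [40,37] [37,38].

4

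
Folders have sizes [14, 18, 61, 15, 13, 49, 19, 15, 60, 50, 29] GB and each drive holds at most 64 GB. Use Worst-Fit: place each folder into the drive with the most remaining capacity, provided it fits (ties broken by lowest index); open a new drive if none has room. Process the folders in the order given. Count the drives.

14 GB → drive 1 (remaining 50 GB)
18 GB → drive 1 (remaining 32 GB)
61 GB → drive 2 (remaining 3 GB)
15 GB → drive 1 (remaining 17 GB)
13 GB → drive 1 (remaining 4 GB)
49 GB → drive 3 (remaining 15 GB)
19 GB → drive 4 (remaining 45 GB)
15 GB → drive 4 (remaining 30 GB)
60 GB → drive 5 (remaining 4 GB)
50 GB → drive 6 (remaining 14 GB)
29 GB → drive 4 (remaining 1 GB)

6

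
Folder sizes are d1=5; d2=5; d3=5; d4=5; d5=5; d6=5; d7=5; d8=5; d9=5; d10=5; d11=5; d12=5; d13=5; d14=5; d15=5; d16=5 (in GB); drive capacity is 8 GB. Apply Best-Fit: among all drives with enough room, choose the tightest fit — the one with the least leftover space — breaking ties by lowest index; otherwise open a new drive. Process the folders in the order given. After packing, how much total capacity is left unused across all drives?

d1 (5 GB) → drive 1 (remaining 3 GB)
d2 (5 GB) → drive 2 (remaining 3 GB)
d3 (5 GB) → drive 3 (remaining 3 GB)
d4 (5 GB) → drive 4 (remaining 3 GB)
d5 (5 GB) → drive 5 (remaining 3 GB)
d6 (5 GB) → drive 6 (remaining 3 GB)
d7 (5 GB) → drive 7 (remaining 3 GB)
d8 (5 GB) → drive 8 (remaining 3 GB)
d9 (5 GB) → drive 9 (remaining 3 GB)
d10 (5 GB) → drive 10 (remaining 3 GB)
d11 (5 GB) → drive 11 (remaining 3 GB)
d12 (5 GB) → drive 12 (remaining 3 GB)
d13 (5 GB) → drive 13 (remaining 3 GB)
d14 (5 GB) → drive 14 (remaining 3 GB)
d15 (5 GB) → drive 15 (remaining 3 GB)
d16 (5 GB) → drive 16 (remaining 3 GB)
16 drives × 8 GB = 128 GB; used 80 GB; unused 48 GB.

48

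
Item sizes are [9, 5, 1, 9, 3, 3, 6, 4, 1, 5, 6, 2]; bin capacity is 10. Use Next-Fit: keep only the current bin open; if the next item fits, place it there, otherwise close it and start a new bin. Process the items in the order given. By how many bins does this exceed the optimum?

Next-Fit: [9] [5,1] [9] [3,3] [6,4] [1,5] [6,2] → 7 bins.
Total size 54; any packing needs at least ⌈54/10⌉ = 6 bins.
An optimal packing achieves that bound: [9,1] [9,1] [6,4] [6,3] [5,5] [3,2] → 6 bins.
Excess: 7 − 6 = 1.

1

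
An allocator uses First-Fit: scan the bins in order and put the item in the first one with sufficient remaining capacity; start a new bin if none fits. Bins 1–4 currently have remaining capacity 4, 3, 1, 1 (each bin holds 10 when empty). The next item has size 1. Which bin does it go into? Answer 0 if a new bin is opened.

1

Bins with room: bin 1 (4), bin 2 (3), bin 3 (1), bin 4 (1).
The first with room is bin 1.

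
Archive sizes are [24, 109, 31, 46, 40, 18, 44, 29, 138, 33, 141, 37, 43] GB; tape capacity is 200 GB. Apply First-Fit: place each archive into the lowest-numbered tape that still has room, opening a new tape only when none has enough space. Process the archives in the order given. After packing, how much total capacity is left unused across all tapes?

Put 24 GB in tape 1; 176 GB remain.
Put 109 GB in tape 1; 67 GB remain.
Put 31 GB in tape 1; 36 GB remain.
Put 46 GB in tape 2; 154 GB remain.
Put 40 GB in tape 2; 114 GB remain.
Put 18 GB in tape 1; 18 GB remain.
Put 44 GB in tape 2; 70 GB remain.
Put 29 GB in tape 2; 41 GB remain.
Put 138 GB in tape 3; 62 GB remain.
Put 33 GB in tape 2; 8 GB remain.
Put 141 GB in tape 4; 59 GB remain.
Put 37 GB in tape 3; 25 GB remain.
Put 43 GB in tape 4; 16 GB remain.
4 tapes × 200 GB = 800 GB; used 733 GB; unused 67 GB.

67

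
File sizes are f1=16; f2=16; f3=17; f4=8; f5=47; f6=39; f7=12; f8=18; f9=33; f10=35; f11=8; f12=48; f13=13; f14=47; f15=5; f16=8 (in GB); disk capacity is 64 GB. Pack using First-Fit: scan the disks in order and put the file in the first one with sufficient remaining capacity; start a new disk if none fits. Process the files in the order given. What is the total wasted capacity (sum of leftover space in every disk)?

Put f1 (16 GB) in disk 1; 48 GB remain.
Put f2 (16 GB) in disk 1; 32 GB remain.
Put f3 (17 GB) in disk 1; 15 GB remain.
Put f4 (8 GB) in disk 1; 7 GB remain.
Put f5 (47 GB) in disk 2; 17 GB remain.
Put f6 (39 GB) in disk 3; 25 GB remain.
Put f7 (12 GB) in disk 2; 5 GB remain.
Put f8 (18 GB) in disk 3; 7 GB remain.
Put f9 (33 GB) in disk 4; 31 GB remain.
Put f10 (35 GB) in disk 5; 29 GB remain.
Put f11 (8 GB) in disk 4; 23 GB remain.
Put f12 (48 GB) in disk 6; 16 GB remain.
Put f13 (13 GB) in disk 4; 10 GB remain.
Put f14 (47 GB) in disk 7; 17 GB remain.
Put f15 (5 GB) in disk 1; 2 GB remain.
Put f16 (8 GB) in disk 4; 2 GB remain.
7 disks × 64 GB = 448 GB; used 370 GB; unused 78 GB.

78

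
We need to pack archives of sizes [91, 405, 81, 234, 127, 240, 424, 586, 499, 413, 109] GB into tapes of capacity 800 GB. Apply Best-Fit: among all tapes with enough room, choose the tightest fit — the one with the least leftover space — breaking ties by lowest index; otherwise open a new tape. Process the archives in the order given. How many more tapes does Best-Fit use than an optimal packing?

Best-Fit: [91,405,81,127] [234,240] [424] [586,109] [499] [413] → 6 tapes.
Total size 3209 GB; any packing needs at least ⌈3209/800⌉ = 5 tapes.
An optimal packing achieves that bound: [586,127,81] [499,240] [424,234,109] [413,91] [405] → 5 tapes.
Excess: 6 − 5 = 1.

1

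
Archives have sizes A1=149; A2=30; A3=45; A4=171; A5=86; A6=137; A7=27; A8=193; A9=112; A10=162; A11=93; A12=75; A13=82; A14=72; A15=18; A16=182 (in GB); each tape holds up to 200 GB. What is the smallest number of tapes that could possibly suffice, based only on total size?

Total size = 149 + 30 + 45 + 171 + 86 + 137 + 27 + 193 + 112 + 162 + 93 + 75 + 82 + 72 + 18 + 182 = 1634 GB.
⌈1634 / 200⌉ = 9.

9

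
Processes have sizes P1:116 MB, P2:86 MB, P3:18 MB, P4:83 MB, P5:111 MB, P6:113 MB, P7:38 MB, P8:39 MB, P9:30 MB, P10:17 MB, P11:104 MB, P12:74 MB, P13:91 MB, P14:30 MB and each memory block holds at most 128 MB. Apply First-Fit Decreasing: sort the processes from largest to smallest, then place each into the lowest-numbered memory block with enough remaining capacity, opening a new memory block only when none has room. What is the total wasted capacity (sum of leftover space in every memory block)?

Sorted descending: 116, 113, 111, 104, 91, 86, 83, 74, 39, 38, 30, 30, 18, 17.
memory block 1: place 116 MB, 12 MB left
memory block 2: place 113 MB, 15 MB left
memory block 3: place 111 MB, 17 MB left
memory block 4: place 104 MB, 24 MB left
memory block 5: place 91 MB, 37 MB left
memory block 6: place 86 MB, 42 MB left
memory block 7: place 83 MB, 45 MB left
memory block 8: place 74 MB, 54 MB left
memory block 6: place 39 MB, 3 MB left
memory block 7: place 38 MB, 7 MB left
memory block 5: place 30 MB, 7 MB left
memory block 8: place 30 MB, 24 MB left
memory block 4: place 18 MB, 6 MB left
memory block 3: place 17 MB, 0 MB left
8 memory blocks × 128 MB = 1024 MB; used 950 MB; unused 74 MB.

74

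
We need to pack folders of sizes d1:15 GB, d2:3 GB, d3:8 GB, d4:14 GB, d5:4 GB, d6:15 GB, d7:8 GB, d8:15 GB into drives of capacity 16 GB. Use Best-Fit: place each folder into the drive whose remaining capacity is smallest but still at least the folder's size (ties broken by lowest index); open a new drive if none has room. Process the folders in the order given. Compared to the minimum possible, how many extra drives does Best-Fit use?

Best-Fit: [15] [3,8,4] [14] [15] [8] [15] → 6 drives.
Total size 82 GB; any packing needs at least ⌈82/16⌉ = 6 drives.
So 6 is already optimal.

0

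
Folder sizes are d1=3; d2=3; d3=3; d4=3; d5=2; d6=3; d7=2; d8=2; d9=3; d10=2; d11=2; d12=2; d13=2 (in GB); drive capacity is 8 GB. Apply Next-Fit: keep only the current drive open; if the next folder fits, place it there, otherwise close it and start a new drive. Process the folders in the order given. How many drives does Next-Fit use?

5

d1 (3 GB) → drive 1 (remaining 5 GB)
d2 (3 GB) → drive 1 (remaining 2 GB)
d3 (3 GB) → drive 2 (remaining 5 GB)
d4 (3 GB) → drive 2 (remaining 2 GB)
d5 (2 GB) → drive 2 (remaining 0 GB)
d6 (3 GB) → drive 3 (remaining 5 GB)
d7 (2 GB) → drive 3 (remaining 3 GB)
d8 (2 GB) → drive 3 (remaining 1 GB)
d9 (3 GB) → drive 4 (remaining 5 GB)
d10 (2 GB) → drive 4 (remaining 3 GB)
d11 (2 GB) → drive 4 (remaining 1 GB)
d12 (2 GB) → drive 5 (remaining 6 GB)
d13 (2 GB) → drive 5 (remaining 4 GB)
Final drives: [3,3] [3,3,2] [3,2,2] [3,2,2] [2,2].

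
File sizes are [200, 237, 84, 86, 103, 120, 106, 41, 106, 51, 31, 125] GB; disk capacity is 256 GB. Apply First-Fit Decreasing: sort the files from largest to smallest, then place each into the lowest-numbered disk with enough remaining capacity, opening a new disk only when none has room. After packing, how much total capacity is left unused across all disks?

Sorted descending: 237, 200, 125, 120, 106, 106, 103, 86, 84, 51, 41, 31.
Put 237 GB in disk 1; 19 GB remain.
Put 200 GB in disk 2; 56 GB remain.
Put 125 GB in disk 3; 131 GB remain.
Put 120 GB in disk 3; 11 GB remain.
Put 106 GB in disk 4; 150 GB remain.
Put 106 GB in disk 4; 44 GB remain.
Put 103 GB in disk 5; 153 GB remain.
Put 86 GB in disk 5; 67 GB remain.
Put 84 GB in disk 6; 172 GB remain.
Put 51 GB in disk 2; 5 GB remain.
Put 41 GB in disk 4; 3 GB remain.
Put 31 GB in disk 5; 36 GB remain.
6 disks × 256 GB = 1536 GB; used 1290 GB; unused 246 GB.

246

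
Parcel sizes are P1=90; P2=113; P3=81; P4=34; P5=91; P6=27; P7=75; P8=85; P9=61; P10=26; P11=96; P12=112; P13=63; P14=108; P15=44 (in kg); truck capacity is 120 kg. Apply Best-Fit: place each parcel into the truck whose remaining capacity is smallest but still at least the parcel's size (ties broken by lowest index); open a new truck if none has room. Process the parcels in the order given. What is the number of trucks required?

11 trucks

P1 (90 kg) → truck 1 (remaining 30 kg)
P2 (113 kg) → truck 2 (remaining 7 kg)
P3 (81 kg) → truck 3 (remaining 39 kg)
P4 (34 kg) → truck 3 (remaining 5 kg)
P5 (91 kg) → truck 4 (remaining 29 kg)
P6 (27 kg) → truck 4 (remaining 2 kg)
P7 (75 kg) → truck 5 (remaining 45 kg)
P8 (85 kg) → truck 6 (remaining 35 kg)
P9 (61 kg) → truck 7 (remaining 59 kg)
P10 (26 kg) → truck 1 (remaining 4 kg)
P11 (96 kg) → truck 8 (remaining 24 kg)
P12 (112 kg) → truck 9 (remaining 8 kg)
P13 (63 kg) → truck 10 (remaining 57 kg)
P14 (108 kg) → truck 11 (remaining 12 kg)
P15 (44 kg) → truck 5 (remaining 1 kg)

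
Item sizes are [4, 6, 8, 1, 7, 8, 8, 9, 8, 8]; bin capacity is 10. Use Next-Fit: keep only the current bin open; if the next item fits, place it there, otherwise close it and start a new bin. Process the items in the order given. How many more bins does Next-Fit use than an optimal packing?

0

Next-Fit: [4,6] [8,1] [7] [8] [8] [9] [8] [8] → 8 bins.
8 items exceed 5 (half the capacity), and no two of those can share a bin, so at least 8 bins are needed.
So 8 is already optimal.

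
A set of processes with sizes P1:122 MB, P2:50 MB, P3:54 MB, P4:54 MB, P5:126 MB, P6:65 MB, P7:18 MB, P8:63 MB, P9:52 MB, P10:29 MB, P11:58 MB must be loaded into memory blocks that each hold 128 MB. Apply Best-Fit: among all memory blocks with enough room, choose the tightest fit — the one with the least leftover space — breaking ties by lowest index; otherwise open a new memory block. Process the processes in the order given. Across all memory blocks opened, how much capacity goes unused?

77

P1 (122 MB) → memory block 1 (remaining 6 MB)
P2 (50 MB) → memory block 2 (remaining 78 MB)
P3 (54 MB) → memory block 2 (remaining 24 MB)
P4 (54 MB) → memory block 3 (remaining 74 MB)
P5 (126 MB) → memory block 4 (remaining 2 MB)
P6 (65 MB) → memory block 3 (remaining 9 MB)
P7 (18 MB) → memory block 2 (remaining 6 MB)
P8 (63 MB) → memory block 5 (remaining 65 MB)
P9 (52 MB) → memory block 5 (remaining 13 MB)
P10 (29 MB) → memory block 6 (remaining 99 MB)
P11 (58 MB) → memory block 6 (remaining 41 MB)
6 memory blocks × 128 MB = 768 MB; used 691 MB; unused 77 MB.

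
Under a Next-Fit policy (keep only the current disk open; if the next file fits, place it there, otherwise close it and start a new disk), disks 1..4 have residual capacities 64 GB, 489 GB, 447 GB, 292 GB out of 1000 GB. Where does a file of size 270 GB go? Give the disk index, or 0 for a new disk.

4

Next-Fit only looks at disk 4, which has 292 GB free.
270 GB fits there.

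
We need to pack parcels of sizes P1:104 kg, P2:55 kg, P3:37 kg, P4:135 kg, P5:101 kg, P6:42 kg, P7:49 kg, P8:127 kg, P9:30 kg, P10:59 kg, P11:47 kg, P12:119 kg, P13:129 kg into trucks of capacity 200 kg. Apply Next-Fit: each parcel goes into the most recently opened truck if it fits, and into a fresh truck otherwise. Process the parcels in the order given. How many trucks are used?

truck 1: place P1 (104 kg), 96 kg left
truck 1: place P2 (55 kg), 41 kg left
truck 1: place P3 (37 kg), 4 kg left
truck 2: place P4 (135 kg), 65 kg left
truck 3: place P5 (101 kg), 99 kg left
truck 3: place P6 (42 kg), 57 kg left
truck 3: place P7 (49 kg), 8 kg left
truck 4: place P8 (127 kg), 73 kg left
truck 4: place P9 (30 kg), 43 kg left
truck 5: place P10 (59 kg), 141 kg left
truck 5: place P11 (47 kg), 94 kg left
truck 6: place P12 (119 kg), 81 kg left
truck 7: place P13 (129 kg), 71 kg left

7 trucks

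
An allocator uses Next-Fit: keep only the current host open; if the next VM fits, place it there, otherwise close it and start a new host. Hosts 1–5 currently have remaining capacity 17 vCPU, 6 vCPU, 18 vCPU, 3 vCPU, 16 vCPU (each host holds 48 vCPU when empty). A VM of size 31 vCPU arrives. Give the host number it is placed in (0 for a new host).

0

Next-Fit only looks at host 5, which has 16 vCPU free.
31 vCPU does not fit, so a new host is opened.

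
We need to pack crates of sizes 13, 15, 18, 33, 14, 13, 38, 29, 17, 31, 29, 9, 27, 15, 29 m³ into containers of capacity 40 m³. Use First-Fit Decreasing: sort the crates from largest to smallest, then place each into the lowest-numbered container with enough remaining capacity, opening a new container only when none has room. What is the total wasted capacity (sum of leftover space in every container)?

70

Sorted descending: 38, 33, 31, 29, 29, 29, 27, 18, 17, 15, 15, 14, 13, 13, 9.
38 m³ → container 1 (remaining 2 m³)
33 m³ → container 2 (remaining 7 m³)
31 m³ → container 3 (remaining 9 m³)
29 m³ → container 4 (remaining 11 m³)
29 m³ → container 5 (remaining 11 m³)
29 m³ → container 6 (remaining 11 m³)
27 m³ → container 7 (remaining 13 m³)
18 m³ → container 8 (remaining 22 m³)
17 m³ → container 8 (remaining 5 m³)
15 m³ → container 9 (remaining 25 m³)
15 m³ → container 9 (remaining 10 m³)
14 m³ → container 10 (remaining 26 m³)
13 m³ → container 7 (remaining 0 m³)
13 m³ → container 10 (remaining 13 m³)
9 m³ → container 3 (remaining 0 m³)
10 containers × 40 m³ = 400 m³; used 330 m³; unused 70 m³.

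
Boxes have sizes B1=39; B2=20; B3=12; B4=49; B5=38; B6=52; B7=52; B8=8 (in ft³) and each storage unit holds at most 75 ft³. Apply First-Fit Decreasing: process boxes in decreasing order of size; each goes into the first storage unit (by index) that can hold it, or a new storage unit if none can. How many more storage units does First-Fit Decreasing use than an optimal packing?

First-Fit Decreasing: [52,20] [52,12,8] [49] [39] [38] → 5 storage units.
5 boxes exceed 37.5 ft³ (half the capacity), and no two of those can share a storage unit, so at least 5 storage units are needed.
So 5 is already optimal.

0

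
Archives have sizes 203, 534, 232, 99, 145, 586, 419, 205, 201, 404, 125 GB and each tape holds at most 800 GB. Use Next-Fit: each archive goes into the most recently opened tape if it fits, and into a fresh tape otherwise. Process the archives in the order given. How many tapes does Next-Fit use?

203 GB → tape 1 (remaining 597 GB)
534 GB → tape 1 (remaining 63 GB)
232 GB → tape 2 (remaining 568 GB)
99 GB → tape 2 (remaining 469 GB)
145 GB → tape 2 (remaining 324 GB)
586 GB → tape 3 (remaining 214 GB)
419 GB → tape 4 (remaining 381 GB)
205 GB → tape 4 (remaining 176 GB)
201 GB → tape 5 (remaining 599 GB)
404 GB → tape 5 (remaining 195 GB)
125 GB → tape 5 (remaining 70 GB)
Final tapes: [203,534] [232,99,145] [586] [419,205] [201,404,125].

5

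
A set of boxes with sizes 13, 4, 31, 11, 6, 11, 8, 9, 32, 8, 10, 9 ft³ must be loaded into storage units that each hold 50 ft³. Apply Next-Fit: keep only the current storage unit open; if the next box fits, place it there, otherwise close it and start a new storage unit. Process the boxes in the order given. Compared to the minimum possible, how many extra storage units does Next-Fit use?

0

Next-Fit: [13,4,31] [11,6,11,8,9] [32,8,10] [9] → 4 storage units.
Total size 152 ft³; any packing needs at least ⌈152/50⌉ = 4 storage units.
So 4 is already optimal.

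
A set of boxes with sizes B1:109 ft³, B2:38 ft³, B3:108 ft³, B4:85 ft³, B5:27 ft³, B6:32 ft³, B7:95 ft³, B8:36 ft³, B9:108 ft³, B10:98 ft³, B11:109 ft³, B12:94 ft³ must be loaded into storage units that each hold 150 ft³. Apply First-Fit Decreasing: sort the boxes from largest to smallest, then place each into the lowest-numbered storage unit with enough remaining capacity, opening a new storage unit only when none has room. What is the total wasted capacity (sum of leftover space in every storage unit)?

Sorted descending: 109, 109, 108, 108, 98, 95, 94, 85, 38, 36, 32, 27.
109 ft³ → storage unit 1 (remaining 41 ft³)
109 ft³ → storage unit 2 (remaining 41 ft³)
108 ft³ → storage unit 3 (remaining 42 ft³)
108 ft³ → storage unit 4 (remaining 42 ft³)
98 ft³ → storage unit 5 (remaining 52 ft³)
95 ft³ → storage unit 6 (remaining 55 ft³)
94 ft³ → storage unit 7 (remaining 56 ft³)
85 ft³ → storage unit 8 (remaining 65 ft³)
38 ft³ → storage unit 1 (remaining 3 ft³)
36 ft³ → storage unit 2 (remaining 5 ft³)
32 ft³ → storage unit 3 (remaining 10 ft³)
27 ft³ → storage unit 4 (remaining 15 ft³)
8 storage units × 150 ft³ = 1200 ft³; used 939 ft³; unused 261 ft³.

261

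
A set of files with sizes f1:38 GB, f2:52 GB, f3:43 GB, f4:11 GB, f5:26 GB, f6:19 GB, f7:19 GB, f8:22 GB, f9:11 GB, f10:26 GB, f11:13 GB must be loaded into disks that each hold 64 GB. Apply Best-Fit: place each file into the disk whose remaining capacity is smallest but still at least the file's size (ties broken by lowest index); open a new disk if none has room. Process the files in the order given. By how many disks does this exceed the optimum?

0

Best-Fit: [38,26] [52,11] [43,19] [19,22,11] [26,13] → 5 disks.
Total size 280 GB; any packing needs at least ⌈280/64⌉ = 5 disks.
So 5 is already optimal.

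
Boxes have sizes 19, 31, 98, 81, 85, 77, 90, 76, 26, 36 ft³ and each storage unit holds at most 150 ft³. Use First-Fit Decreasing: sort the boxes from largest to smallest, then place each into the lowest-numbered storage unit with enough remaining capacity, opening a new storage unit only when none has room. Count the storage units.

6

Sorted descending: 98, 90, 85, 81, 77, 76, 36, 31, 26, 19.
98 ft³ → storage unit 1 (remaining 52 ft³)
90 ft³ → storage unit 2 (remaining 60 ft³)
85 ft³ → storage unit 3 (remaining 65 ft³)
81 ft³ → storage unit 4 (remaining 69 ft³)
77 ft³ → storage unit 5 (remaining 73 ft³)
76 ft³ → storage unit 6 (remaining 74 ft³)
36 ft³ → storage unit 1 (remaining 16 ft³)
31 ft³ → storage unit 2 (remaining 29 ft³)
26 ft³ → storage unit 2 (remaining 3 ft³)
19 ft³ → storage unit 3 (remaining 46 ft³)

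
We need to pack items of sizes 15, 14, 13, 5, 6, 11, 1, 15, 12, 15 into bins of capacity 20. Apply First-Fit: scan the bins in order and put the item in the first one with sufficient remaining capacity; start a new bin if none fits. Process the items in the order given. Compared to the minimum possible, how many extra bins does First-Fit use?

First-Fit: [15,5] [14,6] [13,1] [11] [15] [12] [15] → 7 bins.
7 items exceed 10 (half the capacity), and no two of those can share a bin, so at least 7 bins are needed.
So 7 is already optimal.

0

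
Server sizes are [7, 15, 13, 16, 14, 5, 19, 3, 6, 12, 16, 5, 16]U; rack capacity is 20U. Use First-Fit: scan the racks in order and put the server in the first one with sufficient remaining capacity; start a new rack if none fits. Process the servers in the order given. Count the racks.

Put 7U in rack 1; 13U remain.
Put 15U in rack 2; 5U remain.
Put 13U in rack 1; 0U remain.
Put 16U in rack 3; 4U remain.
Put 14U in rack 4; 6U remain.
Put 5U in rack 2; 0U remain.
Put 19U in rack 5; 1U remain.
Put 3U in rack 3; 1U remain.
Put 6U in rack 4; 0U remain.
Put 12U in rack 6; 8U remain.
Put 16U in rack 7; 4U remain.
Put 5U in rack 6; 3U remain.
Put 16U in rack 8; 4U remain.
Final racks: [7,13] [15,5] [16,3] [14,6] [19] [12,5] [16] [16].

8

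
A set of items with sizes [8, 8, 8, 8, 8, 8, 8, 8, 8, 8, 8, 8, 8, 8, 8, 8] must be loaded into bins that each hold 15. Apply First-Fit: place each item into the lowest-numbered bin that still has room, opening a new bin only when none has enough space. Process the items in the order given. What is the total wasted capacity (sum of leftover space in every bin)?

112

bin 1: place 8, 7 left
bin 2: place 8, 7 left
bin 3: place 8, 7 left
bin 4: place 8, 7 left
bin 5: place 8, 7 left
bin 6: place 8, 7 left
bin 7: place 8, 7 left
bin 8: place 8, 7 left
bin 9: place 8, 7 left
bin 10: place 8, 7 left
bin 11: place 8, 7 left
bin 12: place 8, 7 left
bin 13: place 8, 7 left
bin 14: place 8, 7 left
bin 15: place 8, 7 left
bin 16: place 8, 7 left
16 bins × 15 = 240; used 128; unused 112.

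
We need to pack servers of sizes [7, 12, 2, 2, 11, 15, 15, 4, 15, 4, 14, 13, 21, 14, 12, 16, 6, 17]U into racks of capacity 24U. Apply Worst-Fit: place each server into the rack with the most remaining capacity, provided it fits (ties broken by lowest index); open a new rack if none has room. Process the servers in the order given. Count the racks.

rack 1: place 7U, 17U left
rack 1: place 12U, 5U left
rack 1: place 2U, 3U left
rack 1: place 2U, 1U left
rack 2: place 11U, 13U left
rack 3: place 15U, 9U left
rack 4: place 15U, 9U left
rack 2: place 4U, 9U left
rack 5: place 15U, 9U left
rack 2: place 4U, 5U left
rack 6: place 14U, 10U left
rack 7: place 13U, 11U left
rack 8: place 21U, 3U left
rack 9: place 14U, 10U left
rack 10: place 12U, 12U left
rack 11: place 16U, 8U left
rack 10: place 6U, 6U left
rack 12: place 17U, 7U left

12 racks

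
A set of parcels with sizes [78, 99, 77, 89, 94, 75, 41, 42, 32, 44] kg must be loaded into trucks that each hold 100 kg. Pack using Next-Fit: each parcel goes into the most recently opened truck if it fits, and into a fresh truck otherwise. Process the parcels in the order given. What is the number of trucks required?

8

Put 78 kg in truck 1; 22 kg remain.
Put 99 kg in truck 2; 1 kg remain.
Put 77 kg in truck 3; 23 kg remain.
Put 89 kg in truck 4; 11 kg remain.
Put 94 kg in truck 5; 6 kg remain.
Put 75 kg in truck 6; 25 kg remain.
Put 41 kg in truck 7; 59 kg remain.
Put 42 kg in truck 7; 17 kg remain.
Put 32 kg in truck 8; 68 kg remain.
Put 44 kg in truck 8; 24 kg remain.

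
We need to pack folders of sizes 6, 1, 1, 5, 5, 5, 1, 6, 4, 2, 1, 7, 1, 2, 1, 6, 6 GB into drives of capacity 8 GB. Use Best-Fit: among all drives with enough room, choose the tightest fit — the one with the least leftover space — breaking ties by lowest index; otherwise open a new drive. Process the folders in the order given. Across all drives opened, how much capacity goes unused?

12

drive 1: place 6 GB, 2 GB left
drive 1: place 1 GB, 1 GB left
drive 1: place 1 GB, 0 GB left
drive 2: place 5 GB, 3 GB left
drive 3: place 5 GB, 3 GB left
drive 4: place 5 GB, 3 GB left
drive 2: place 1 GB, 2 GB left
drive 5: place 6 GB, 2 GB left
drive 6: place 4 GB, 4 GB left
drive 2: place 2 GB, 0 GB left
drive 5: place 1 GB, 1 GB left
drive 7: place 7 GB, 1 GB left
drive 5: place 1 GB, 0 GB left
drive 3: place 2 GB, 1 GB left
drive 3: place 1 GB, 0 GB left
drive 8: place 6 GB, 2 GB left
drive 9: place 6 GB, 2 GB left
9 drives × 8 GB = 72 GB; used 60 GB; unused 12 GB.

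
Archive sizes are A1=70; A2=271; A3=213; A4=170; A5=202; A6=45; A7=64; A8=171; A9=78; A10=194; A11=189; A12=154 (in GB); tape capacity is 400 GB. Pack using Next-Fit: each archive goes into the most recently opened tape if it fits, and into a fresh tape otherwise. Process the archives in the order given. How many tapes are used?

6

A1 (70 GB) → tape 1 (remaining 330 GB)
A2 (271 GB) → tape 1 (remaining 59 GB)
A3 (213 GB) → tape 2 (remaining 187 GB)
A4 (170 GB) → tape 2 (remaining 17 GB)
A5 (202 GB) → tape 3 (remaining 198 GB)
A6 (45 GB) → tape 3 (remaining 153 GB)
A7 (64 GB) → tape 3 (remaining 89 GB)
A8 (171 GB) → tape 4 (remaining 229 GB)
A9 (78 GB) → tape 4 (remaining 151 GB)
A10 (194 GB) → tape 5 (remaining 206 GB)
A11 (189 GB) → tape 5 (remaining 17 GB)
A12 (154 GB) → tape 6 (remaining 246 GB)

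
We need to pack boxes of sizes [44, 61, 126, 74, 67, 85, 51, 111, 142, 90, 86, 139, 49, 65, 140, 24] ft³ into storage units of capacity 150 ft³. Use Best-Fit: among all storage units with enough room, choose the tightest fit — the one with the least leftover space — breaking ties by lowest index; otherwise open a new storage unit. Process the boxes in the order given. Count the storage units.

Put 44 ft³ in storage unit 1; 106 ft³ remain.
Put 61 ft³ in storage unit 1; 45 ft³ remain.
Put 126 ft³ in storage unit 2; 24 ft³ remain.
Put 74 ft³ in storage unit 3; 76 ft³ remain.
Put 67 ft³ in storage unit 3; 9 ft³ remain.
Put 85 ft³ in storage unit 4; 65 ft³ remain.
Put 51 ft³ in storage unit 4; 14 ft³ remain.
Put 111 ft³ in storage unit 5; 39 ft³ remain.
Put 142 ft³ in storage unit 6; 8 ft³ remain.
Put 90 ft³ in storage unit 7; 60 ft³ remain.
Put 86 ft³ in storage unit 8; 64 ft³ remain.
Put 139 ft³ in storage unit 9; 11 ft³ remain.
Put 49 ft³ in storage unit 7; 11 ft³ remain.
Put 65 ft³ in storage unit 10; 85 ft³ remain.
Put 140 ft³ in storage unit 11; 10 ft³ remain.
Put 24 ft³ in storage unit 2; 0 ft³ remain.
Final storage units: [44,61] [126,24] [74,67] [85,51] [111] [142] [90,49] [86] [139] [65] [140].

11 storage units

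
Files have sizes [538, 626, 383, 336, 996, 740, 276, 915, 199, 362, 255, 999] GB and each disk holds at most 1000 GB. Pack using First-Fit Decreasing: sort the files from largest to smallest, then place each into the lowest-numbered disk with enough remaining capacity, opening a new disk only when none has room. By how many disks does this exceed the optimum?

0

First-Fit Decreasing: [999] [996] [915] [740,255] [626,362] [538,383] [336,276,199] → 7 disks.
Total size 6625 GB; any packing needs at least ⌈6625/1000⌉ = 7 disks.
So 7 is already optimal.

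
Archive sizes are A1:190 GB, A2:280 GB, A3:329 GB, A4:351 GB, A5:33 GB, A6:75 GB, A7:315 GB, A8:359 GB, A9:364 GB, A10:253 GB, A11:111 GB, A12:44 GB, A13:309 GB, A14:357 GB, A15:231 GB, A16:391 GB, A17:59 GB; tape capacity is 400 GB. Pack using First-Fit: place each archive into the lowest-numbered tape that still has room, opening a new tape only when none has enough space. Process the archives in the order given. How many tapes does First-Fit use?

Put A1 (190 GB) in tape 1; 210 GB remain.
Put A2 (280 GB) in tape 2; 120 GB remain.
Put A3 (329 GB) in tape 3; 71 GB remain.
Put A4 (351 GB) in tape 4; 49 GB remain.
Put A5 (33 GB) in tape 1; 177 GB remain.
Put A6 (75 GB) in tape 1; 102 GB remain.
Put A7 (315 GB) in tape 5; 85 GB remain.
Put A8 (359 GB) in tape 6; 41 GB remain.
Put A9 (364 GB) in tape 7; 36 GB remain.
Put A10 (253 GB) in tape 8; 147 GB remain.
Put A11 (111 GB) in tape 2; 9 GB remain.
Put A12 (44 GB) in tape 1; 58 GB remain.
Put A13 (309 GB) in tape 9; 91 GB remain.
Put A14 (357 GB) in tape 10; 43 GB remain.
Put A15 (231 GB) in tape 11; 169 GB remain.
Put A16 (391 GB) in tape 12; 9 GB remain.
Put A17 (59 GB) in tape 3; 12 GB remain.
Final tapes: [190,33,75,44] [280,111] [329,59] [351] [315] [359] [364] [253] [309] [357] [231] [391].

12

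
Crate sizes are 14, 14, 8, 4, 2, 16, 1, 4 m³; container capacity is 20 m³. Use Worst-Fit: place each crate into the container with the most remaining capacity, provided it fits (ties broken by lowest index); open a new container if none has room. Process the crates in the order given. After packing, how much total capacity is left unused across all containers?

Put 14 m³ in container 1; 6 m³ remain.
Put 14 m³ in container 2; 6 m³ remain.
Put 8 m³ in container 3; 12 m³ remain.
Put 4 m³ in container 3; 8 m³ remain.
Put 2 m³ in container 3; 6 m³ remain.
Put 16 m³ in container 4; 4 m³ remain.
Put 1 m³ in container 1; 5 m³ remain.
Put 4 m³ in container 2; 2 m³ remain.
4 containers × 20 m³ = 80 m³; used 63 m³; unused 17 m³.

17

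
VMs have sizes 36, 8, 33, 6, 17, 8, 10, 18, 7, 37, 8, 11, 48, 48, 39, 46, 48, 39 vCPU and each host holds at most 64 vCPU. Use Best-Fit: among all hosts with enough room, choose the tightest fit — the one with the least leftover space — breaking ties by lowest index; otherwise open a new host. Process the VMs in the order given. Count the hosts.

9

Put 36 vCPU in host 1; 28 vCPU remain.
Put 8 vCPU in host 1; 20 vCPU remain.
Put 33 vCPU in host 2; 31 vCPU remain.
Put 6 vCPU in host 1; 14 vCPU remain.
Put 17 vCPU in host 2; 14 vCPU remain.
Put 8 vCPU in host 1; 6 vCPU remain.
Put 10 vCPU in host 2; 4 vCPU remain.
Put 18 vCPU in host 3; 46 vCPU remain.
Put 7 vCPU in host 3; 39 vCPU remain.
Put 37 vCPU in host 3; 2 vCPU remain.
Put 8 vCPU in host 4; 56 vCPU remain.
Put 11 vCPU in host 4; 45 vCPU remain.
Put 48 vCPU in host 5; 16 vCPU remain.
Put 48 vCPU in host 6; 16 vCPU remain.
Put 39 vCPU in host 4; 6 vCPU remain.
Put 46 vCPU in host 7; 18 vCPU remain.
Put 48 vCPU in host 8; 16 vCPU remain.
Put 39 vCPU in host 9; 25 vCPU remain.
Final hosts: [36,8,6,8] [33,17,10] [18,7,37] [8,11,39] [48] [48] [46] [48] [39].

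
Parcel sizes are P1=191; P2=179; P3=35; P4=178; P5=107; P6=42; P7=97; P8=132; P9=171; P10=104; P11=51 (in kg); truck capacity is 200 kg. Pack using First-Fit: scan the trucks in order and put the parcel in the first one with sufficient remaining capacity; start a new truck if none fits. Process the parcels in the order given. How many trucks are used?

Put P1 (191 kg) in truck 1; 9 kg remain.
Put P2 (179 kg) in truck 2; 21 kg remain.
Put P3 (35 kg) in truck 3; 165 kg remain.
Put P4 (178 kg) in truck 4; 22 kg remain.
Put P5 (107 kg) in truck 3; 58 kg remain.
Put P6 (42 kg) in truck 3; 16 kg remain.
Put P7 (97 kg) in truck 5; 103 kg remain.
Put P8 (132 kg) in truck 6; 68 kg remain.
Put P9 (171 kg) in truck 7; 29 kg remain.
Put P10 (104 kg) in truck 8; 96 kg remain.
Put P11 (51 kg) in truck 5; 52 kg remain.
Final trucks: [191] [179] [35,107,42] [178] [97,51] [132] [171] [104].

8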